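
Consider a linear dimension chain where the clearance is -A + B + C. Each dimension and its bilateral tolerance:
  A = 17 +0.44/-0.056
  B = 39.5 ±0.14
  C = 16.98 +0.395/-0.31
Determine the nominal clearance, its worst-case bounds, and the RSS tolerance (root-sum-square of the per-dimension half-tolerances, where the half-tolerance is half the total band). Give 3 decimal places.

Stack each dimension's contribution:
  -A: nom -17.000 → Σnom=-17.000; wc +0.056/-0.440 → slack +0.056/-0.440; half-tol=0.248, Σhalf²=0.061504
  +B: nom +39.500 → Σnom=22.500; wc +0.140/-0.140 → slack +0.196/-0.580; half-tol=0.140, Σhalf²=0.081104
  +C: nom +16.980 → Σnom=39.480; wc +0.395/-0.310 → slack +0.591/-0.890; half-tol=0.353, Σhalf²=0.205360
Nominal = 39.480. Worst-case = [39.480 - 0.890, 39.480 + 0.591] = [38.590, 40.071]. RSS = √0.205360 = 0.453.

nominal=39.480 wc=[38.590,40.071] rss=0.453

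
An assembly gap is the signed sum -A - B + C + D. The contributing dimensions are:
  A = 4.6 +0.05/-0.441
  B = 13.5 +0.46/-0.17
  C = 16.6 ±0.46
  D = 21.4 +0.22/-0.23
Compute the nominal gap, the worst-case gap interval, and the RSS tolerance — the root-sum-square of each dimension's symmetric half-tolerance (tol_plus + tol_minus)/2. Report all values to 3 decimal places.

Stack each dimension's contribution:
  -A: nom -4.600 → Σnom=-4.600; wc +0.441/-0.050 → slack +0.441/-0.050; half-tol=0.245, Σhalf²=0.060270
  -B: nom -13.500 → Σnom=-18.100; wc +0.170/-0.460 → slack +0.611/-0.510; half-tol=0.315, Σhalf²=0.159495
  +C: nom +16.600 → Σnom=-1.500; wc +0.460/-0.460 → slack +1.071/-0.970; half-tol=0.460, Σhalf²=0.371095
  +D: nom +21.400 → Σnom=19.900; wc +0.220/-0.230 → slack +1.291/-1.200; half-tol=0.225, Σhalf²=0.421720
Nominal = 19.900. Worst-case = [19.900 - 1.200, 19.900 + 1.291] = [18.700, 21.191]. RSS = √0.421720 = 0.649.

nominal=19.900 wc=[18.700,21.191] rss=0.649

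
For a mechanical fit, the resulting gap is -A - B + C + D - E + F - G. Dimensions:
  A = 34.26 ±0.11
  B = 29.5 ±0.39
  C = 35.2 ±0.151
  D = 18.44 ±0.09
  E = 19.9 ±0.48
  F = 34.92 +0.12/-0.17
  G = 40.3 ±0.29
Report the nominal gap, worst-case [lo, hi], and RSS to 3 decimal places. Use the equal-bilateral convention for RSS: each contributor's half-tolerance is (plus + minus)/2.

Stack each dimension's contribution:
  -A: nom -34.260 → Σnom=-34.260; wc +0.110/-0.110 → slack +0.110/-0.110; half-tol=0.110, Σhalf²=0.012100
  -B: nom -29.500 → Σnom=-63.760; wc +0.390/-0.390 → slack +0.500/-0.500; half-tol=0.390, Σhalf²=0.164200
  +C: nom +35.200 → Σnom=-28.560; wc +0.151/-0.151 → slack +0.651/-0.651; half-tol=0.151, Σhalf²=0.187001
  +D: nom +18.440 → Σnom=-10.120; wc +0.090/-0.090 → slack +0.741/-0.741; half-tol=0.090, Σhalf²=0.195101
  -E: nom -19.900 → Σnom=-30.020; wc +0.480/-0.480 → slack +1.221/-1.221; half-tol=0.480, Σhalf²=0.425501
  +F: nom +34.920 → Σnom=4.900; wc +0.120/-0.170 → slack +1.341/-1.391; half-tol=0.145, Σhalf²=0.446526
  -G: nom -40.300 → Σnom=-35.400; wc +0.290/-0.290 → slack +1.631/-1.681; half-tol=0.290, Σhalf²=0.530626
Nominal = -35.400. Worst-case = [-35.400 - 1.681, -35.400 + 1.631] = [-37.081, -33.769]. RSS = √0.530626 = 0.728.

nominal=-35.400 wc=[-37.081,-33.769] rss=0.728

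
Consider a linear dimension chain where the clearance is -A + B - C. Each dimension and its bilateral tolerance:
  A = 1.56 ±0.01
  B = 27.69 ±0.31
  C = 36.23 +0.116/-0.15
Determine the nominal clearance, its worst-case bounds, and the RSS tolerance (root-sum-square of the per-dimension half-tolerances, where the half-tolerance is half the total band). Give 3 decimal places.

nominal=-10.100 wc=[-10.536,-9.630] rss=0.337

Stack each dimension's contribution:
  -A: nom -1.560 → Σnom=-1.560; wc +0.010/-0.010 → slack +0.010/-0.010; half-tol=0.010, Σhalf²=0.000100
  +B: nom +27.690 → Σnom=26.130; wc +0.310/-0.310 → slack +0.320/-0.320; half-tol=0.310, Σhalf²=0.096200
  -C: nom -36.230 → Σnom=-10.100; wc +0.150/-0.116 → slack +0.470/-0.436; half-tol=0.133, Σhalf²=0.113889
Nominal = -10.100. Worst-case = [-10.100 - 0.436, -10.100 + 0.470] = [-10.536, -9.630]. RSS = √0.113889 = 0.337.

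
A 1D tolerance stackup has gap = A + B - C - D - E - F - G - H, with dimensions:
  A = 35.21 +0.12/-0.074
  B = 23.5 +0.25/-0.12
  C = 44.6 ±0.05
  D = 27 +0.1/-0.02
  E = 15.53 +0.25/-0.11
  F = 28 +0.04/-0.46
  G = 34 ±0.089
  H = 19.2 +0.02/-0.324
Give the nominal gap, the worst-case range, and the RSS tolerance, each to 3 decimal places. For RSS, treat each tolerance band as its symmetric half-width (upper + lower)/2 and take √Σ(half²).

Stack each dimension's contribution:
  +A: nom +35.210 → Σnom=35.210; wc +0.120/-0.074 → slack +0.120/-0.074; half-tol=0.097, Σhalf²=0.009409
  +B: nom +23.500 → Σnom=58.710; wc +0.250/-0.120 → slack +0.370/-0.194; half-tol=0.185, Σhalf²=0.043634
  -C: nom -44.600 → Σnom=14.110; wc +0.050/-0.050 → slack +0.420/-0.244; half-tol=0.050, Σhalf²=0.046134
  -D: nom -27.000 → Σnom=-12.890; wc +0.020/-0.100 → slack +0.440/-0.344; half-tol=0.060, Σhalf²=0.049734
  -E: nom -15.530 → Σnom=-28.420; wc +0.110/-0.250 → slack +0.550/-0.594; half-tol=0.180, Σhalf²=0.082134
  -F: nom -28.000 → Σnom=-56.420; wc +0.460/-0.040 → slack +1.010/-0.634; half-tol=0.250, Σhalf²=0.144634
  -G: nom -34.000 → Σnom=-90.420; wc +0.089/-0.089 → slack +1.099/-0.723; half-tol=0.089, Σhalf²=0.152555
  -H: nom -19.200 → Σnom=-109.620; wc +0.324/-0.020 → slack +1.423/-0.743; half-tol=0.172, Σhalf²=0.182139
Nominal = -109.620. Worst-case = [-109.620 - 0.743, -109.620 + 1.423] = [-110.363, -108.197]. RSS = √0.182139 = 0.427.

nominal=-109.620 wc=[-110.363,-108.197] rss=0.427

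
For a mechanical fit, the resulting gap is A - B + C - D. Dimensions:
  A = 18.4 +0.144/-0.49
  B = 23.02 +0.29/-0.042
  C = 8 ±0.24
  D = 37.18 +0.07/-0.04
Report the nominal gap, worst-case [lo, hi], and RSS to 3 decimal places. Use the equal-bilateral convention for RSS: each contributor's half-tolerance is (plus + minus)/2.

nominal=-33.800 wc=[-34.890,-33.334] rss=0.434

Stack each dimension's contribution:
  +A: nom +18.400 → Σnom=18.400; wc +0.144/-0.490 → slack +0.144/-0.490; half-tol=0.317, Σhalf²=0.100489
  -B: nom -23.020 → Σnom=-4.620; wc +0.042/-0.290 → slack +0.186/-0.780; half-tol=0.166, Σhalf²=0.128045
  +C: nom +8.000 → Σnom=3.380; wc +0.240/-0.240 → slack +0.426/-1.020; half-tol=0.240, Σhalf²=0.185645
  -D: nom -37.180 → Σnom=-33.800; wc +0.040/-0.070 → slack +0.466/-1.090; half-tol=0.055, Σhalf²=0.188670
Nominal = -33.800. Worst-case = [-33.800 - 1.090, -33.800 + 0.466] = [-34.890, -33.334]. RSS = √0.188670 = 0.434.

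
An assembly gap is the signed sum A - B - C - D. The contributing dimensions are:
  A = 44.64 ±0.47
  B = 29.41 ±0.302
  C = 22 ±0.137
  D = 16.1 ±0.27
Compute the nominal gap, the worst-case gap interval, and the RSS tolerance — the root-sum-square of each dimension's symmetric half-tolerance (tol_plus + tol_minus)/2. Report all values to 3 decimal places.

nominal=-22.870 wc=[-24.049,-21.691] rss=0.635

Stack each dimension's contribution:
  +A: nom +44.640 → Σnom=44.640; wc +0.470/-0.470 → slack +0.470/-0.470; half-tol=0.470, Σhalf²=0.220900
  -B: nom -29.410 → Σnom=15.230; wc +0.302/-0.302 → slack +0.772/-0.772; half-tol=0.302, Σhalf²=0.312104
  -C: nom -22.000 → Σnom=-6.770; wc +0.137/-0.137 → slack +0.909/-0.909; half-tol=0.137, Σhalf²=0.330873
  -D: nom -16.100 → Σnom=-22.870; wc +0.270/-0.270 → slack +1.179/-1.179; half-tol=0.270, Σhalf²=0.403773
Nominal = -22.870. Worst-case = [-22.870 - 1.179, -22.870 + 1.179] = [-24.049, -21.691]. RSS = √0.403773 = 0.635.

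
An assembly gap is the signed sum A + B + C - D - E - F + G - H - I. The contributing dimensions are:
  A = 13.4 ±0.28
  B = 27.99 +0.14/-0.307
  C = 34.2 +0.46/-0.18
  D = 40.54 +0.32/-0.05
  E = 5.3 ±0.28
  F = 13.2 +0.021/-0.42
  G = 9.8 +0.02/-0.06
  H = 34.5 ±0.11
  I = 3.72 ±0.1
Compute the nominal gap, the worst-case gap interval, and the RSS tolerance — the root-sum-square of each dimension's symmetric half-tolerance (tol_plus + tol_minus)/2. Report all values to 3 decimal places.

nominal=-11.870 wc=[-13.528,-10.010] rss=0.645

Stack each dimension's contribution:
  +A: nom +13.400 → Σnom=13.400; wc +0.280/-0.280 → slack +0.280/-0.280; half-tol=0.280, Σhalf²=0.078400
  +B: nom +27.990 → Σnom=41.390; wc +0.140/-0.307 → slack +0.420/-0.587; half-tol=0.224, Σhalf²=0.128352
  +C: nom +34.200 → Σnom=75.590; wc +0.460/-0.180 → slack +0.880/-0.767; half-tol=0.320, Σhalf²=0.230752
  -D: nom -40.540 → Σnom=35.050; wc +0.050/-0.320 → slack +0.930/-1.087; half-tol=0.185, Σhalf²=0.264977
  -E: nom -5.300 → Σnom=29.750; wc +0.280/-0.280 → slack +1.210/-1.367; half-tol=0.280, Σhalf²=0.343377
  -F: nom -13.200 → Σnom=16.550; wc +0.420/-0.021 → slack +1.630/-1.388; half-tol=0.221, Σhalf²=0.391997
  +G: nom +9.800 → Σnom=26.350; wc +0.020/-0.060 → slack +1.650/-1.448; half-tol=0.040, Σhalf²=0.393597
  -H: nom -34.500 → Σnom=-8.150; wc +0.110/-0.110 → slack +1.760/-1.558; half-tol=0.110, Σhalf²=0.405697
  -I: nom -3.720 → Σnom=-11.870; wc +0.100/-0.100 → slack +1.860/-1.658; half-tol=0.100, Σhalf²=0.415697
Nominal = -11.870. Worst-case = [-11.870 - 1.658, -11.870 + 1.860] = [-13.528, -10.010]. RSS = √0.415697 = 0.645.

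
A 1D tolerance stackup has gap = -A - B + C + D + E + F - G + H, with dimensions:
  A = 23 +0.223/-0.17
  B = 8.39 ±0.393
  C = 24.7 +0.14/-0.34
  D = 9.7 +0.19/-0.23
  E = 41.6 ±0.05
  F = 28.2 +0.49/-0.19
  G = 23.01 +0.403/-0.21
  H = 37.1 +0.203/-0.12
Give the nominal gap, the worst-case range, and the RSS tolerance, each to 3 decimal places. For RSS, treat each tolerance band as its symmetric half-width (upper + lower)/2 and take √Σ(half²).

Stack each dimension's contribution:
  -A: nom -23.000 → Σnom=-23.000; wc +0.170/-0.223 → slack +0.170/-0.223; half-tol=0.197, Σhalf²=0.038612
  -B: nom -8.390 → Σnom=-31.390; wc +0.393/-0.393 → slack +0.563/-0.616; half-tol=0.393, Σhalf²=0.193061
  +C: nom +24.700 → Σnom=-6.690; wc +0.140/-0.340 → slack +0.703/-0.956; half-tol=0.240, Σhalf²=0.250661
  +D: nom +9.700 → Σnom=3.010; wc +0.190/-0.230 → slack +0.893/-1.186; half-tol=0.210, Σhalf²=0.294761
  +E: nom +41.600 → Σnom=44.610; wc +0.050/-0.050 → slack +0.943/-1.236; half-tol=0.050, Σhalf²=0.297261
  +F: nom +28.200 → Σnom=72.810; wc +0.490/-0.190 → slack +1.433/-1.426; half-tol=0.340, Σhalf²=0.412861
  -G: nom -23.010 → Σnom=49.800; wc +0.210/-0.403 → slack +1.643/-1.829; half-tol=0.306, Σhalf²=0.506804
  +H: nom +37.100 → Σnom=86.900; wc +0.203/-0.120 → slack +1.846/-1.949; half-tol=0.162, Σhalf²=0.532886
Nominal = 86.900. Worst-case = [86.900 - 1.949, 86.900 + 1.846] = [84.951, 88.746]. RSS = √0.532886 = 0.730.

nominal=86.900 wc=[84.951,88.746] rss=0.730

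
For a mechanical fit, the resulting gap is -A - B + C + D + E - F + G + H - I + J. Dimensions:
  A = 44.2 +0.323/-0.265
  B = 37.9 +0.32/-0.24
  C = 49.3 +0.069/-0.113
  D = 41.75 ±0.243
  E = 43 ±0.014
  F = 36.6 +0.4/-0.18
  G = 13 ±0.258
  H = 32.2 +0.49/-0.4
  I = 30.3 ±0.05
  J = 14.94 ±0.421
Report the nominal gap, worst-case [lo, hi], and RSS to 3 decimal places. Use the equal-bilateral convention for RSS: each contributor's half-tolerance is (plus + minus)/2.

nominal=45.190 wc=[42.648,47.420] rss=0.872

Stack each dimension's contribution:
  -A: nom -44.200 → Σnom=-44.200; wc +0.265/-0.323 → slack +0.265/-0.323; half-tol=0.294, Σhalf²=0.086436
  -B: nom -37.900 → Σnom=-82.100; wc +0.240/-0.320 → slack +0.505/-0.643; half-tol=0.280, Σhalf²=0.164836
  +C: nom +49.300 → Σnom=-32.800; wc +0.069/-0.113 → slack +0.574/-0.756; half-tol=0.091, Σhalf²=0.173117
  +D: nom +41.750 → Σnom=8.950; wc +0.243/-0.243 → slack +0.817/-0.999; half-tol=0.243, Σhalf²=0.232166
  +E: nom +43.000 → Σnom=51.950; wc +0.014/-0.014 → slack +0.831/-1.013; half-tol=0.014, Σhalf²=0.232362
  -F: nom -36.600 → Σnom=15.350; wc +0.180/-0.400 → slack +1.011/-1.413; half-tol=0.290, Σhalf²=0.316462
  +G: nom +13.000 → Σnom=28.350; wc +0.258/-0.258 → slack +1.269/-1.671; half-tol=0.258, Σhalf²=0.383026
  +H: nom +32.200 → Σnom=60.550; wc +0.490/-0.400 → slack +1.759/-2.071; half-tol=0.445, Σhalf²=0.581051
  -I: nom -30.300 → Σnom=30.250; wc +0.050/-0.050 → slack +1.809/-2.121; half-tol=0.050, Σhalf²=0.583551
  +J: nom +14.940 → Σnom=45.190; wc +0.421/-0.421 → slack +2.230/-2.542; half-tol=0.421, Σhalf²=0.760792
Nominal = 45.190. Worst-case = [45.190 - 2.542, 45.190 + 2.230] = [42.648, 47.420]. RSS = √0.760792 = 0.872.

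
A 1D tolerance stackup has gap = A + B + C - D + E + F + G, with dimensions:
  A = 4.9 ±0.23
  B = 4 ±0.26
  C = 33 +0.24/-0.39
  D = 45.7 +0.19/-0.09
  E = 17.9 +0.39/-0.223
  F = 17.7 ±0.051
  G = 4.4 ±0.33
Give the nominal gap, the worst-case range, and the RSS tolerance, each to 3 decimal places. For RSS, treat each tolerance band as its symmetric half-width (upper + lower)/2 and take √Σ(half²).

nominal=36.200 wc=[34.526,37.791] rss=0.667

Stack each dimension's contribution:
  +A: nom +4.900 → Σnom=4.900; wc +0.230/-0.230 → slack +0.230/-0.230; half-tol=0.230, Σhalf²=0.052900
  +B: nom +4.000 → Σnom=8.900; wc +0.260/-0.260 → slack +0.490/-0.490; half-tol=0.260, Σhalf²=0.120500
  +C: nom +33.000 → Σnom=41.900; wc +0.240/-0.390 → slack +0.730/-0.880; half-tol=0.315, Σhalf²=0.219725
  -D: nom -45.700 → Σnom=-3.800; wc +0.090/-0.190 → slack +0.820/-1.070; half-tol=0.140, Σhalf²=0.239325
  +E: nom +17.900 → Σnom=14.100; wc +0.390/-0.223 → slack +1.210/-1.293; half-tol=0.306, Σhalf²=0.333267
  +F: nom +17.700 → Σnom=31.800; wc +0.051/-0.051 → slack +1.261/-1.344; half-tol=0.051, Σhalf²=0.335868
  +G: nom +4.400 → Σnom=36.200; wc +0.330/-0.330 → slack +1.591/-1.674; half-tol=0.330, Σhalf²=0.444768
Nominal = 36.200. Worst-case = [36.200 - 1.674, 36.200 + 1.591] = [34.526, 37.791]. RSS = √0.444768 = 0.667.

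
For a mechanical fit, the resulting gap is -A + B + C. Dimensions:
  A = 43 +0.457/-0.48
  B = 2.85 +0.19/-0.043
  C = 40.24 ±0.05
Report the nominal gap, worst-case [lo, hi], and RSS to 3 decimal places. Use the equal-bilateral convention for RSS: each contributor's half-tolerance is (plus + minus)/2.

Stack each dimension's contribution:
  -A: nom -43.000 → Σnom=-43.000; wc +0.480/-0.457 → slack +0.480/-0.457; half-tol=0.469, Σhalf²=0.219492
  +B: nom +2.850 → Σnom=-40.150; wc +0.190/-0.043 → slack +0.670/-0.500; half-tol=0.116, Σhalf²=0.233065
  +C: nom +40.240 → Σnom=0.090; wc +0.050/-0.050 → slack +0.720/-0.550; half-tol=0.050, Σhalf²=0.235565
Nominal = 0.090. Worst-case = [0.090 - 0.550, 0.090 + 0.720] = [-0.460, 0.810]. RSS = √0.235565 = 0.485.

nominal=0.090 wc=[-0.460,0.810] rss=0.485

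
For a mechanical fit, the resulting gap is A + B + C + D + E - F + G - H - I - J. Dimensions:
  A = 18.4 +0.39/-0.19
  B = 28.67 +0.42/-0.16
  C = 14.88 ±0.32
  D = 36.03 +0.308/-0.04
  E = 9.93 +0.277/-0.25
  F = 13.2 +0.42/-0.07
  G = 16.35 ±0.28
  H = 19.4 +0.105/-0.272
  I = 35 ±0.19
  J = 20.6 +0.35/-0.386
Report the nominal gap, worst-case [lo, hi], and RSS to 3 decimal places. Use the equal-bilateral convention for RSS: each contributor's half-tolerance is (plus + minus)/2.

Stack each dimension's contribution:
  +A: nom +18.400 → Σnom=18.400; wc +0.390/-0.190 → slack +0.390/-0.190; half-tol=0.290, Σhalf²=0.084100
  +B: nom +28.670 → Σnom=47.070; wc +0.420/-0.160 → slack +0.810/-0.350; half-tol=0.290, Σhalf²=0.168200
  +C: nom +14.880 → Σnom=61.950; wc +0.320/-0.320 → slack +1.130/-0.670; half-tol=0.320, Σhalf²=0.270600
  +D: nom +36.030 → Σnom=97.980; wc +0.308/-0.040 → slack +1.438/-0.710; half-tol=0.174, Σhalf²=0.300876
  +E: nom +9.930 → Σnom=107.910; wc +0.277/-0.250 → slack +1.715/-0.960; half-tol=0.264, Σhalf²=0.370308
  -F: nom -13.200 → Σnom=94.710; wc +0.070/-0.420 → slack +1.785/-1.380; half-tol=0.245, Σhalf²=0.430333
  +G: nom +16.350 → Σnom=111.060; wc +0.280/-0.280 → slack +2.065/-1.660; half-tol=0.280, Σhalf²=0.508733
  -H: nom -19.400 → Σnom=91.660; wc +0.272/-0.105 → slack +2.337/-1.765; half-tol=0.189, Σhalf²=0.544266
  -I: nom -35.000 → Σnom=56.660; wc +0.190/-0.190 → slack +2.527/-1.955; half-tol=0.190, Σhalf²=0.580366
  -J: nom -20.600 → Σnom=36.060; wc +0.386/-0.350 → slack +2.913/-2.305; half-tol=0.368, Σhalf²=0.715790
Nominal = 36.060. Worst-case = [36.060 - 2.305, 36.060 + 2.913] = [33.755, 38.973]. RSS = √0.715790 = 0.846.

nominal=36.060 wc=[33.755,38.973] rss=0.846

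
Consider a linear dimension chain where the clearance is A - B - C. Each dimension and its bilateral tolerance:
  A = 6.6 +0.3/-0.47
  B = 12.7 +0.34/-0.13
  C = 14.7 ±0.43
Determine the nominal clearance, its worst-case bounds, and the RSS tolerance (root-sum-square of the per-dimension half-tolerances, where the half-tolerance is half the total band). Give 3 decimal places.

Stack each dimension's contribution:
  +A: nom +6.600 → Σnom=6.600; wc +0.300/-0.470 → slack +0.300/-0.470; half-tol=0.385, Σhalf²=0.148225
  -B: nom -12.700 → Σnom=-6.100; wc +0.130/-0.340 → slack +0.430/-0.810; half-tol=0.235, Σhalf²=0.203450
  -C: nom -14.700 → Σnom=-20.800; wc +0.430/-0.430 → slack +0.860/-1.240; half-tol=0.430, Σhalf²=0.388350
Nominal = -20.800. Worst-case = [-20.800 - 1.240, -20.800 + 0.860] = [-22.040, -19.940]. RSS = √0.388350 = 0.623.

nominal=-20.800 wc=[-22.040,-19.940] rss=0.623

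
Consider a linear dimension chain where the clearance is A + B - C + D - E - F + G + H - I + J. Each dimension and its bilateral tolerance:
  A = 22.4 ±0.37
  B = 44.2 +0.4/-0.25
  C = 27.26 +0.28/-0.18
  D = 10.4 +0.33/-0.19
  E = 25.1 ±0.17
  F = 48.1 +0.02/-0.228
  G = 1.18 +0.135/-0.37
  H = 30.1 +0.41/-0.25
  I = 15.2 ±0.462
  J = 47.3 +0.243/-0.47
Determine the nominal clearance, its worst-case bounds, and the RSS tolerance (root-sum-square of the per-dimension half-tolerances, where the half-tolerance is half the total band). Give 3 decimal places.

Stack each dimension's contribution:
  +A: nom +22.400 → Σnom=22.400; wc +0.370/-0.370 → slack +0.370/-0.370; half-tol=0.370, Σhalf²=0.136900
  +B: nom +44.200 → Σnom=66.600; wc +0.400/-0.250 → slack +0.770/-0.620; half-tol=0.325, Σhalf²=0.242525
  -C: nom -27.260 → Σnom=39.340; wc +0.180/-0.280 → slack +0.950/-0.900; half-tol=0.230, Σhalf²=0.295425
  +D: nom +10.400 → Σnom=49.740; wc +0.330/-0.190 → slack +1.280/-1.090; half-tol=0.260, Σhalf²=0.363025
  -E: nom -25.100 → Σnom=24.640; wc +0.170/-0.170 → slack +1.450/-1.260; half-tol=0.170, Σhalf²=0.391925
  -F: nom -48.100 → Σnom=-23.460; wc +0.228/-0.020 → slack +1.678/-1.280; half-tol=0.124, Σhalf²=0.407301
  +G: nom +1.180 → Σnom=-22.280; wc +0.135/-0.370 → slack +1.813/-1.650; half-tol=0.253, Σhalf²=0.471057
  +H: nom +30.100 → Σnom=7.820; wc +0.410/-0.250 → slack +2.223/-1.900; half-tol=0.330, Σhalf²=0.579957
  -I: nom -15.200 → Σnom=-7.380; wc +0.462/-0.462 → slack +2.685/-2.362; half-tol=0.462, Σhalf²=0.793401
  +J: nom +47.300 → Σnom=39.920; wc +0.243/-0.470 → slack +2.928/-2.832; half-tol=0.356, Σhalf²=0.920494
Nominal = 39.920. Worst-case = [39.920 - 2.832, 39.920 + 2.928] = [37.088, 42.848]. RSS = √0.920494 = 0.959.

nominal=39.920 wc=[37.088,42.848] rss=0.959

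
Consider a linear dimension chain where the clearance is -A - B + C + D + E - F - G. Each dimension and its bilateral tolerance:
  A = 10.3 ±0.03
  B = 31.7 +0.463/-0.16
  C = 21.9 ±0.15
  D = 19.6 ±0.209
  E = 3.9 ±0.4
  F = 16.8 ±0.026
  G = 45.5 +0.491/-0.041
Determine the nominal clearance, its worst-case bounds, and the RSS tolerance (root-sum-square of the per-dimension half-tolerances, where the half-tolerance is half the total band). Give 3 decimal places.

Stack each dimension's contribution:
  -A: nom -10.300 → Σnom=-10.300; wc +0.030/-0.030 → slack +0.030/-0.030; half-tol=0.030, Σhalf²=0.000900
  -B: nom -31.700 → Σnom=-42.000; wc +0.160/-0.463 → slack +0.190/-0.493; half-tol=0.311, Σhalf²=0.097932
  +C: nom +21.900 → Σnom=-20.100; wc +0.150/-0.150 → slack +0.340/-0.643; half-tol=0.150, Σhalf²=0.120432
  +D: nom +19.600 → Σnom=-0.500; wc +0.209/-0.209 → slack +0.549/-0.852; half-tol=0.209, Σhalf²=0.164113
  +E: nom +3.900 → Σnom=3.400; wc +0.400/-0.400 → slack +0.949/-1.252; half-tol=0.400, Σhalf²=0.324113
  -F: nom -16.800 → Σnom=-13.400; wc +0.026/-0.026 → slack +0.975/-1.278; half-tol=0.026, Σhalf²=0.324789
  -G: nom -45.500 → Σnom=-58.900; wc +0.041/-0.491 → slack +1.016/-1.769; half-tol=0.266, Σhalf²=0.395545
Nominal = -58.900. Worst-case = [-58.900 - 1.769, -58.900 + 1.016] = [-60.669, -57.884]. RSS = √0.395545 = 0.629.

nominal=-58.900 wc=[-60.669,-57.884] rss=0.629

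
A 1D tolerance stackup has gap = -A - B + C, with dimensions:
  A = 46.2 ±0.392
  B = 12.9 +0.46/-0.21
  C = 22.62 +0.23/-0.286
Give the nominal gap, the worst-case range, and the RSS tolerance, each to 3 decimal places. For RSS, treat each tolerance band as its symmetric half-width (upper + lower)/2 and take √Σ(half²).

Stack each dimension's contribution:
  -A: nom -46.200 → Σnom=-46.200; wc +0.392/-0.392 → slack +0.392/-0.392; half-tol=0.392, Σhalf²=0.153664
  -B: nom -12.900 → Σnom=-59.100; wc +0.210/-0.460 → slack +0.602/-0.852; half-tol=0.335, Σhalf²=0.265889
  +C: nom +22.620 → Σnom=-36.480; wc +0.230/-0.286 → slack +0.832/-1.138; half-tol=0.258, Σhalf²=0.332453
Nominal = -36.480. Worst-case = [-36.480 - 1.138, -36.480 + 0.832] = [-37.618, -35.648]. RSS = √0.332453 = 0.577.

nominal=-36.480 wc=[-37.618,-35.648] rss=0.577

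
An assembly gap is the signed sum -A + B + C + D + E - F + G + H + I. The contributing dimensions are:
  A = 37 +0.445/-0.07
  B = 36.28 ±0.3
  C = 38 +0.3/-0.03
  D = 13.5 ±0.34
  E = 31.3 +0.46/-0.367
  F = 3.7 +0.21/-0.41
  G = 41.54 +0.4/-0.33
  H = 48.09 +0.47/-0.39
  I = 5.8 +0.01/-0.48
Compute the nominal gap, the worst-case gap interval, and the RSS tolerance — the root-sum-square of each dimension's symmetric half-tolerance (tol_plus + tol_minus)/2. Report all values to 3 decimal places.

Stack each dimension's contribution:
  -A: nom -37.000 → Σnom=-37.000; wc +0.070/-0.445 → slack +0.070/-0.445; half-tol=0.258, Σhalf²=0.066306
  +B: nom +36.280 → Σnom=-0.720; wc +0.300/-0.300 → slack +0.370/-0.745; half-tol=0.300, Σhalf²=0.156306
  +C: nom +38.000 → Σnom=37.280; wc +0.300/-0.030 → slack +0.670/-0.775; half-tol=0.165, Σhalf²=0.183531
  +D: nom +13.500 → Σnom=50.780; wc +0.340/-0.340 → slack +1.010/-1.115; half-tol=0.340, Σhalf²=0.299131
  +E: nom +31.300 → Σnom=82.080; wc +0.460/-0.367 → slack +1.470/-1.482; half-tol=0.413, Σhalf²=0.470113
  -F: nom -3.700 → Σnom=78.380; wc +0.410/-0.210 → slack +1.880/-1.692; half-tol=0.310, Σhalf²=0.566213
  +G: nom +41.540 → Σnom=119.920; wc +0.400/-0.330 → slack +2.280/-2.022; half-tol=0.365, Σhalf²=0.699438
  +H: nom +48.090 → Σnom=168.010; wc +0.470/-0.390 → slack +2.750/-2.412; half-tol=0.430, Σhalf²=0.884338
  +I: nom +5.800 → Σnom=173.810; wc +0.010/-0.480 → slack +2.760/-2.892; half-tol=0.245, Σhalf²=0.944363
Nominal = 173.810. Worst-case = [173.810 - 2.892, 173.810 + 2.760] = [170.918, 176.570]. RSS = √0.944363 = 0.972.

nominal=173.810 wc=[170.918,176.570] rss=0.972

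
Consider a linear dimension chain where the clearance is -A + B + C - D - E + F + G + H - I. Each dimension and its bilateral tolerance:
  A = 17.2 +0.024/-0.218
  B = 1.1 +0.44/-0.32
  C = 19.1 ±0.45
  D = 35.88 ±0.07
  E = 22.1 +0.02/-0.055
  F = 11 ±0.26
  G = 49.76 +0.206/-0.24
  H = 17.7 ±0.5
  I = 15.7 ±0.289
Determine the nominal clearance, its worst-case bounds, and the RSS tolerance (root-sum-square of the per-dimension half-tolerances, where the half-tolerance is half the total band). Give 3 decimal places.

Stack each dimension's contribution:
  -A: nom -17.200 → Σnom=-17.200; wc +0.218/-0.024 → slack +0.218/-0.024; half-tol=0.121, Σhalf²=0.014641
  +B: nom +1.100 → Σnom=-16.100; wc +0.440/-0.320 → slack +0.658/-0.344; half-tol=0.380, Σhalf²=0.159041
  +C: nom +19.100 → Σnom=3.000; wc +0.450/-0.450 → slack +1.108/-0.794; half-tol=0.450, Σhalf²=0.361541
  -D: nom -35.880 → Σnom=-32.880; wc +0.070/-0.070 → slack +1.178/-0.864; half-tol=0.070, Σhalf²=0.366441
  -E: nom -22.100 → Σnom=-54.980; wc +0.055/-0.020 → slack +1.233/-0.884; half-tol=0.037, Σhalf²=0.367847
  +F: nom +11.000 → Σnom=-43.980; wc +0.260/-0.260 → slack +1.493/-1.144; half-tol=0.260, Σhalf²=0.435447
  +G: nom +49.760 → Σnom=5.780; wc +0.206/-0.240 → slack +1.699/-1.384; half-tol=0.223, Σhalf²=0.485176
  +H: nom +17.700 → Σnom=23.480; wc +0.500/-0.500 → slack +2.199/-1.884; half-tol=0.500, Σhalf²=0.735176
  -I: nom -15.700 → Σnom=7.780; wc +0.289/-0.289 → slack +2.488/-2.173; half-tol=0.289, Σhalf²=0.818697
Nominal = 7.780. Worst-case = [7.780 - 2.173, 7.780 + 2.488] = [5.607, 10.268]. RSS = √0.818697 = 0.905.

nominal=7.780 wc=[5.607,10.268] rss=0.905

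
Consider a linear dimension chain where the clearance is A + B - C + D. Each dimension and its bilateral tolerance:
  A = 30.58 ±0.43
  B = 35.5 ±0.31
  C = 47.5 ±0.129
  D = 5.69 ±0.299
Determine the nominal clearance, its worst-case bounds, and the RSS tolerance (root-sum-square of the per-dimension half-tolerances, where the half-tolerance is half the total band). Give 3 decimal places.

Stack each dimension's contribution:
  +A: nom +30.580 → Σnom=30.580; wc +0.430/-0.430 → slack +0.430/-0.430; half-tol=0.430, Σhalf²=0.184900
  +B: nom +35.500 → Σnom=66.080; wc +0.310/-0.310 → slack +0.740/-0.740; half-tol=0.310, Σhalf²=0.281000
  -C: nom -47.500 → Σnom=18.580; wc +0.129/-0.129 → slack +0.869/-0.869; half-tol=0.129, Σhalf²=0.297641
  +D: nom +5.690 → Σnom=24.270; wc +0.299/-0.299 → slack +1.168/-1.168; half-tol=0.299, Σhalf²=0.387042
Nominal = 24.270. Worst-case = [24.270 - 1.168, 24.270 + 1.168] = [23.102, 25.438]. RSS = √0.387042 = 0.622.

nominal=24.270 wc=[23.102,25.438] rss=0.622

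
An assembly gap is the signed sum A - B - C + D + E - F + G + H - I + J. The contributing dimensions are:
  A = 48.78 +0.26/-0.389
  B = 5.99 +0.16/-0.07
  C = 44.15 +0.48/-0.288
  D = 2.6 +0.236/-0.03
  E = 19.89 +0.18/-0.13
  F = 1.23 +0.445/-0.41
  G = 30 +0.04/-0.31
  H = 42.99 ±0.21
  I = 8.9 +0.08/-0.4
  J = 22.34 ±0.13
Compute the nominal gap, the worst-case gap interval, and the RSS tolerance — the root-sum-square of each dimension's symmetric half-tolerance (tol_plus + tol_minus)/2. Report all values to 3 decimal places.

nominal=106.330 wc=[103.966,108.554] rss=0.800

Stack each dimension's contribution:
  +A: nom +48.780 → Σnom=48.780; wc +0.260/-0.389 → slack +0.260/-0.389; half-tol=0.325, Σhalf²=0.105300
  -B: nom -5.990 → Σnom=42.790; wc +0.070/-0.160 → slack +0.330/-0.549; half-tol=0.115, Σhalf²=0.118525
  -C: nom -44.150 → Σnom=-1.360; wc +0.288/-0.480 → slack +0.618/-1.029; half-tol=0.384, Σhalf²=0.265981
  +D: nom +2.600 → Σnom=1.240; wc +0.236/-0.030 → slack +0.854/-1.059; half-tol=0.133, Σhalf²=0.283670
  +E: nom +19.890 → Σnom=21.130; wc +0.180/-0.130 → slack +1.034/-1.189; half-tol=0.155, Σhalf²=0.307695
  -F: nom -1.230 → Σnom=19.900; wc +0.410/-0.445 → slack +1.444/-1.634; half-tol=0.427, Σhalf²=0.490452
  +G: nom +30.000 → Σnom=49.900; wc +0.040/-0.310 → slack +1.484/-1.944; half-tol=0.175, Σhalf²=0.521077
  +H: nom +42.990 → Σnom=92.890; wc +0.210/-0.210 → slack +1.694/-2.154; half-tol=0.210, Σhalf²=0.565177
  -I: nom -8.900 → Σnom=83.990; wc +0.400/-0.080 → slack +2.094/-2.234; half-tol=0.240, Σhalf²=0.622777
  +J: nom +22.340 → Σnom=106.330; wc +0.130/-0.130 → slack +2.224/-2.364; half-tol=0.130, Σhalf²=0.639677
Nominal = 106.330. Worst-case = [106.330 - 2.364, 106.330 + 2.224] = [103.966, 108.554]. RSS = √0.639677 = 0.800.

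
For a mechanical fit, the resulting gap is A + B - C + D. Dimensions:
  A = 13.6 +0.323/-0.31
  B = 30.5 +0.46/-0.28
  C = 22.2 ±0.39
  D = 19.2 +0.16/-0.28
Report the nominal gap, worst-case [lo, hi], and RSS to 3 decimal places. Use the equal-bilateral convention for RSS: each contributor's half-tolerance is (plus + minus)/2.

nominal=41.100 wc=[39.840,42.433] rss=0.661

Stack each dimension's contribution:
  +A: nom +13.600 → Σnom=13.600; wc +0.323/-0.310 → slack +0.323/-0.310; half-tol=0.317, Σhalf²=0.100172
  +B: nom +30.500 → Σnom=44.100; wc +0.460/-0.280 → slack +0.783/-0.590; half-tol=0.370, Σhalf²=0.237072
  -C: nom -22.200 → Σnom=21.900; wc +0.390/-0.390 → slack +1.173/-0.980; half-tol=0.390, Σhalf²=0.389172
  +D: nom +19.200 → Σnom=41.100; wc +0.160/-0.280 → slack +1.333/-1.260; half-tol=0.220, Σhalf²=0.437572
Nominal = 41.100. Worst-case = [41.100 - 1.260, 41.100 + 1.333] = [39.840, 42.433]. RSS = √0.437572 = 0.661.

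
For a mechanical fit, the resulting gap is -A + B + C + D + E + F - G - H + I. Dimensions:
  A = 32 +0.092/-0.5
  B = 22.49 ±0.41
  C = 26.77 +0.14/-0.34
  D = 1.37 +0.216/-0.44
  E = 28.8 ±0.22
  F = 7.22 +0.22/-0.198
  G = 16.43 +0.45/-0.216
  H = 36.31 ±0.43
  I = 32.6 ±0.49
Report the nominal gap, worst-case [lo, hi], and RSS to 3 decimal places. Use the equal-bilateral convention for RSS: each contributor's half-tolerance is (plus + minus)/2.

Stack each dimension's contribution:
  -A: nom -32.000 → Σnom=-32.000; wc +0.500/-0.092 → slack +0.500/-0.092; half-tol=0.296, Σhalf²=0.087616
  +B: nom +22.490 → Σnom=-9.510; wc +0.410/-0.410 → slack +0.910/-0.502; half-tol=0.410, Σhalf²=0.255716
  +C: nom +26.770 → Σnom=17.260; wc +0.140/-0.340 → slack +1.050/-0.842; half-tol=0.240, Σhalf²=0.313316
  +D: nom +1.370 → Σnom=18.630; wc +0.216/-0.440 → slack +1.266/-1.282; half-tol=0.328, Σhalf²=0.420900
  +E: nom +28.800 → Σnom=47.430; wc +0.220/-0.220 → slack +1.486/-1.502; half-tol=0.220, Σhalf²=0.469300
  +F: nom +7.220 → Σnom=54.650; wc +0.220/-0.198 → slack +1.706/-1.700; half-tol=0.209, Σhalf²=0.512981
  -G: nom -16.430 → Σnom=38.220; wc +0.216/-0.450 → slack +1.922/-2.150; half-tol=0.333, Σhalf²=0.623870
  -H: nom -36.310 → Σnom=1.910; wc +0.430/-0.430 → slack +2.352/-2.580; half-tol=0.430, Σhalf²=0.808770
  +I: nom +32.600 → Σnom=34.510; wc +0.490/-0.490 → slack +2.842/-3.070; half-tol=0.490, Σhalf²=1.048870
Nominal = 34.510. Worst-case = [34.510 - 3.070, 34.510 + 2.842] = [31.440, 37.352]. RSS = √1.048870 = 1.024.

nominal=34.510 wc=[31.440,37.352] rss=1.024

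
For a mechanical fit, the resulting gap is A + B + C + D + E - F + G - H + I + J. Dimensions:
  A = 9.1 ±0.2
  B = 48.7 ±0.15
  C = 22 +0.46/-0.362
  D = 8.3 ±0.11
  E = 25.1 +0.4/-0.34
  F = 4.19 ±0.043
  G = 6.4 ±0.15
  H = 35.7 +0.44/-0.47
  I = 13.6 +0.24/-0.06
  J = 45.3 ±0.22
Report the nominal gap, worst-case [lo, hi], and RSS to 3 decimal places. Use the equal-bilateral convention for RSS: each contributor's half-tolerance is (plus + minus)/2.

Stack each dimension's contribution:
  +A: nom +9.100 → Σnom=9.100; wc +0.200/-0.200 → slack +0.200/-0.200; half-tol=0.200, Σhalf²=0.040000
  +B: nom +48.700 → Σnom=57.800; wc +0.150/-0.150 → slack +0.350/-0.350; half-tol=0.150, Σhalf²=0.062500
  +C: nom +22.000 → Σnom=79.800; wc +0.460/-0.362 → slack +0.810/-0.712; half-tol=0.411, Σhalf²=0.231421
  +D: nom +8.300 → Σnom=88.100; wc +0.110/-0.110 → slack +0.920/-0.822; half-tol=0.110, Σhalf²=0.243521
  +E: nom +25.100 → Σnom=113.200; wc +0.400/-0.340 → slack +1.320/-1.162; half-tol=0.370, Σhalf²=0.380421
  -F: nom -4.190 → Σnom=109.010; wc +0.043/-0.043 → slack +1.363/-1.205; half-tol=0.043, Σhalf²=0.382270
  +G: nom +6.400 → Σnom=115.410; wc +0.150/-0.150 → slack +1.513/-1.355; half-tol=0.150, Σhalf²=0.404770
  -H: nom -35.700 → Σnom=79.710; wc +0.470/-0.440 → slack +1.983/-1.795; half-tol=0.455, Σhalf²=0.611795
  +I: nom +13.600 → Σnom=93.310; wc +0.240/-0.060 → slack +2.223/-1.855; half-tol=0.150, Σhalf²=0.634295
  +J: nom +45.300 → Σnom=138.610; wc +0.220/-0.220 → slack +2.443/-2.075; half-tol=0.220, Σhalf²=0.682695
Nominal = 138.610. Worst-case = [138.610 - 2.075, 138.610 + 2.443] = [136.535, 141.053]. RSS = √0.682695 = 0.826.

nominal=138.610 wc=[136.535,141.053] rss=0.826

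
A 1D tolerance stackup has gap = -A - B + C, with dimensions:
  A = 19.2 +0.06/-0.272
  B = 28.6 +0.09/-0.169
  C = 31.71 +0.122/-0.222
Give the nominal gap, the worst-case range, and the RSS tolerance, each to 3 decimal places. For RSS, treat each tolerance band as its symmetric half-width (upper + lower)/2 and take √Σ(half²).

nominal=-16.090 wc=[-16.462,-15.527] rss=0.272

Stack each dimension's contribution:
  -A: nom -19.200 → Σnom=-19.200; wc +0.272/-0.060 → slack +0.272/-0.060; half-tol=0.166, Σhalf²=0.027556
  -B: nom -28.600 → Σnom=-47.800; wc +0.169/-0.090 → slack +0.441/-0.150; half-tol=0.130, Σhalf²=0.044326
  +C: nom +31.710 → Σnom=-16.090; wc +0.122/-0.222 → slack +0.563/-0.372; half-tol=0.172, Σhalf²=0.073910
Nominal = -16.090. Worst-case = [-16.090 - 0.372, -16.090 + 0.563] = [-16.462, -15.527]. RSS = √0.073910 = 0.272.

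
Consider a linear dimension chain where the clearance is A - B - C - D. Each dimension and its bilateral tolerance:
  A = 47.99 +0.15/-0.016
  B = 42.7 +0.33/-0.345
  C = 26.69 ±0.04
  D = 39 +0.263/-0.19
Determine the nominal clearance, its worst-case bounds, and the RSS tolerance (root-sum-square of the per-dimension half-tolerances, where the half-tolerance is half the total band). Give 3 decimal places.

nominal=-60.400 wc=[-61.049,-59.675] rss=0.417

Stack each dimension's contribution:
  +A: nom +47.990 → Σnom=47.990; wc +0.150/-0.016 → slack +0.150/-0.016; half-tol=0.083, Σhalf²=0.006889
  -B: nom -42.700 → Σnom=5.290; wc +0.345/-0.330 → slack +0.495/-0.346; half-tol=0.338, Σhalf²=0.120795
  -C: nom -26.690 → Σnom=-21.400; wc +0.040/-0.040 → slack +0.535/-0.386; half-tol=0.040, Σhalf²=0.122395
  -D: nom -39.000 → Σnom=-60.400; wc +0.190/-0.263 → slack +0.725/-0.649; half-tol=0.227, Σhalf²=0.173698
Nominal = -60.400. Worst-case = [-60.400 - 0.649, -60.400 + 0.725] = [-61.049, -59.675]. RSS = √0.173698 = 0.417.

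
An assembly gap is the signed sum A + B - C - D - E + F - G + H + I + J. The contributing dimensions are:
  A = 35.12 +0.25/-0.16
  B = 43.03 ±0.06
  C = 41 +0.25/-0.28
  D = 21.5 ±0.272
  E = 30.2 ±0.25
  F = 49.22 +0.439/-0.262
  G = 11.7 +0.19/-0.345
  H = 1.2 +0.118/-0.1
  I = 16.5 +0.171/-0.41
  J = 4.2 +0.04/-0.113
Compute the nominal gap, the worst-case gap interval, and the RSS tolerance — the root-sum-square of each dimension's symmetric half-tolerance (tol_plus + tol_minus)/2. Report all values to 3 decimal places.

Stack each dimension's contribution:
  +A: nom +35.120 → Σnom=35.120; wc +0.250/-0.160 → slack +0.250/-0.160; half-tol=0.205, Σhalf²=0.042025
  +B: nom +43.030 → Σnom=78.150; wc +0.060/-0.060 → slack +0.310/-0.220; half-tol=0.060, Σhalf²=0.045625
  -C: nom -41.000 → Σnom=37.150; wc +0.280/-0.250 → slack +0.590/-0.470; half-tol=0.265, Σhalf²=0.115850
  -D: nom -21.500 → Σnom=15.650; wc +0.272/-0.272 → slack +0.862/-0.742; half-tol=0.272, Σhalf²=0.189834
  -E: nom -30.200 → Σnom=-14.550; wc +0.250/-0.250 → slack +1.112/-0.992; half-tol=0.250, Σhalf²=0.252334
  +F: nom +49.220 → Σnom=34.670; wc +0.439/-0.262 → slack +1.551/-1.254; half-tol=0.351, Σhalf²=0.375184
  -G: nom -11.700 → Σnom=22.970; wc +0.345/-0.190 → slack +1.896/-1.444; half-tol=0.267, Σhalf²=0.446740
  +H: nom +1.200 → Σnom=24.170; wc +0.118/-0.100 → slack +2.014/-1.544; half-tol=0.109, Σhalf²=0.458621
  +I: nom +16.500 → Σnom=40.670; wc +0.171/-0.410 → slack +2.185/-1.954; half-tol=0.290, Σhalf²=0.543012
  +J: nom +4.200 → Σnom=44.870; wc +0.040/-0.113 → slack +2.225/-2.067; half-tol=0.076, Σhalf²=0.548864
Nominal = 44.870. Worst-case = [44.870 - 2.067, 44.870 + 2.225] = [42.803, 47.095]. RSS = √0.548864 = 0.741.

nominal=44.870 wc=[42.803,47.095] rss=0.741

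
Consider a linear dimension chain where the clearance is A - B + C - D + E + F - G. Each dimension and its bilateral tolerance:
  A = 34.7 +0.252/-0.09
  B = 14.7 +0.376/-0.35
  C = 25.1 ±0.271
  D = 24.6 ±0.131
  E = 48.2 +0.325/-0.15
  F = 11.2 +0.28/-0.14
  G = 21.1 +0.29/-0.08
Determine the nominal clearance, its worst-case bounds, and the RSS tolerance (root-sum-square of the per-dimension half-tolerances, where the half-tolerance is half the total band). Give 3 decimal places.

nominal=58.800 wc=[57.352,60.489] rss=0.622

Stack each dimension's contribution:
  +A: nom +34.700 → Σnom=34.700; wc +0.252/-0.090 → slack +0.252/-0.090; half-tol=0.171, Σhalf²=0.029241
  -B: nom -14.700 → Σnom=20.000; wc +0.350/-0.376 → slack +0.602/-0.466; half-tol=0.363, Σhalf²=0.161010
  +C: nom +25.100 → Σnom=45.100; wc +0.271/-0.271 → slack +0.873/-0.737; half-tol=0.271, Σhalf²=0.234451
  -D: nom -24.600 → Σnom=20.500; wc +0.131/-0.131 → slack +1.004/-0.868; half-tol=0.131, Σhalf²=0.251612
  +E: nom +48.200 → Σnom=68.700; wc +0.325/-0.150 → slack +1.329/-1.018; half-tol=0.237, Σhalf²=0.308018
  +F: nom +11.200 → Σnom=79.900; wc +0.280/-0.140 → slack +1.609/-1.158; half-tol=0.210, Σhalf²=0.352118
  -G: nom -21.100 → Σnom=58.800; wc +0.080/-0.290 → slack +1.689/-1.448; half-tol=0.185, Σhalf²=0.386343
Nominal = 58.800. Worst-case = [58.800 - 1.448, 58.800 + 1.689] = [57.352, 60.489]. RSS = √0.386343 = 0.622.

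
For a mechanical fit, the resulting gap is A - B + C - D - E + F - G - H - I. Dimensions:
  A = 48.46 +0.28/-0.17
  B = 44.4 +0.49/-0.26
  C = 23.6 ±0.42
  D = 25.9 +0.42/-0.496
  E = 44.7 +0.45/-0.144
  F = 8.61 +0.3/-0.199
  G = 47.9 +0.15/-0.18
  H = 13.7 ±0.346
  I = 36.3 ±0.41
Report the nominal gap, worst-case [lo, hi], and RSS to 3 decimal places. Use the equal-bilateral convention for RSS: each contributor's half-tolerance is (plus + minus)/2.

nominal=-132.230 wc=[-135.285,-129.394] rss=1.021

Stack each dimension's contribution:
  +A: nom +48.460 → Σnom=48.460; wc +0.280/-0.170 → slack +0.280/-0.170; half-tol=0.225, Σhalf²=0.050625
  -B: nom -44.400 → Σnom=4.060; wc +0.260/-0.490 → slack +0.540/-0.660; half-tol=0.375, Σhalf²=0.191250
  +C: nom +23.600 → Σnom=27.660; wc +0.420/-0.420 → slack +0.960/-1.080; half-tol=0.420, Σhalf²=0.367650
  -D: nom -25.900 → Σnom=1.760; wc +0.496/-0.420 → slack +1.456/-1.500; half-tol=0.458, Σhalf²=0.577414
  -E: nom -44.700 → Σnom=-42.940; wc +0.144/-0.450 → slack +1.600/-1.950; half-tol=0.297, Σhalf²=0.665623
  +F: nom +8.610 → Σnom=-34.330; wc +0.300/-0.199 → slack +1.900/-2.149; half-tol=0.249, Σhalf²=0.727873
  -G: nom -47.900 → Σnom=-82.230; wc +0.180/-0.150 → slack +2.080/-2.299; half-tol=0.165, Σhalf²=0.755098
  -H: nom -13.700 → Σnom=-95.930; wc +0.346/-0.346 → slack +2.426/-2.645; half-tol=0.346, Σhalf²=0.874814
  -I: nom -36.300 → Σnom=-132.230; wc +0.410/-0.410 → slack +2.836/-3.055; half-tol=0.410, Σhalf²=1.042914
Nominal = -132.230. Worst-case = [-132.230 - 3.055, -132.230 + 2.836] = [-135.285, -129.394]. RSS = √1.042914 = 1.021.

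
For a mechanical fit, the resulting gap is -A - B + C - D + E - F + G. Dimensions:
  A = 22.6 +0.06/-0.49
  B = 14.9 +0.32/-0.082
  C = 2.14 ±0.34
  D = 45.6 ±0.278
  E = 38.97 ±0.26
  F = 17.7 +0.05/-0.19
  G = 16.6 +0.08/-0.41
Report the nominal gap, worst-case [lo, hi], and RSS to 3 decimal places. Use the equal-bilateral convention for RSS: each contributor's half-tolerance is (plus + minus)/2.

Stack each dimension's contribution:
  -A: nom -22.600 → Σnom=-22.600; wc +0.490/-0.060 → slack +0.490/-0.060; half-tol=0.275, Σhalf²=0.075625
  -B: nom -14.900 → Σnom=-37.500; wc +0.082/-0.320 → slack +0.572/-0.380; half-tol=0.201, Σhalf²=0.116026
  +C: nom +2.140 → Σnom=-35.360; wc +0.340/-0.340 → slack +0.912/-0.720; half-tol=0.340, Σhalf²=0.231626
  -D: nom -45.600 → Σnom=-80.960; wc +0.278/-0.278 → slack +1.190/-0.998; half-tol=0.278, Σhalf²=0.308910
  +E: nom +38.970 → Σnom=-41.990; wc +0.260/-0.260 → slack +1.450/-1.258; half-tol=0.260, Σhalf²=0.376510
  -F: nom -17.700 → Σnom=-59.690; wc +0.190/-0.050 → slack +1.640/-1.308; half-tol=0.120, Σhalf²=0.390910
  +G: nom +16.600 → Σnom=-43.090; wc +0.080/-0.410 → slack +1.720/-1.718; half-tol=0.245, Σhalf²=0.450935
Nominal = -43.090. Worst-case = [-43.090 - 1.718, -43.090 + 1.720] = [-44.808, -41.370]. RSS = √0.450935 = 0.672.

nominal=-43.090 wc=[-44.808,-41.370] rss=0.672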